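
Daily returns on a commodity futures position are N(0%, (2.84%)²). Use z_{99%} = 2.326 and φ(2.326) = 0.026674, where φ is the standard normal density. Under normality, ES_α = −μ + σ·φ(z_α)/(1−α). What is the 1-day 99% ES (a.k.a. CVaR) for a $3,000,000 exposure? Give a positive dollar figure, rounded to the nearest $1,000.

$227,000

Tail multiplier: φ(z)/(1−α) = 0.026674 / 0.01 = 2.667.
ES = 2.84% × 2.667 = 7.574%.
On $3,000,000: 0.07574 × $3,000,000 = $227,220.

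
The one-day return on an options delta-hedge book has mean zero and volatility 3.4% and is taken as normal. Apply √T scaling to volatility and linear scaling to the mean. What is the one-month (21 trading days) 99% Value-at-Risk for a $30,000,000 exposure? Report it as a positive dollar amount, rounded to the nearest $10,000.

$10,870,000

At 99%, z = 2.326.
σ_{21d} = 3.4% × √21 = 15.581%.
VaR = 2.326 × 15.581% = 36.241%.
On $30,000,000: 0.36241 × $30,000,000 = $10,872,300.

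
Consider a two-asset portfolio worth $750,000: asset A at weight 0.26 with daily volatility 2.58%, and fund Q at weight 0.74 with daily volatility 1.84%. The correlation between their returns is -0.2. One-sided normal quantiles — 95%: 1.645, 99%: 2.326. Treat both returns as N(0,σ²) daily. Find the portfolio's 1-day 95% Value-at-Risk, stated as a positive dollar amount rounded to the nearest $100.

$17,200

σ_p² = 0.26²·2.58² + 0.74²·1.84² + 2·-0.2·0.26·0.74·2.58·1.84 = 1.9386 (%²).
σ_p = √1.9386 = 1.392%.
VaR = 1.645 × 1.392% = 2.290%; on $750,000 that is $17,175.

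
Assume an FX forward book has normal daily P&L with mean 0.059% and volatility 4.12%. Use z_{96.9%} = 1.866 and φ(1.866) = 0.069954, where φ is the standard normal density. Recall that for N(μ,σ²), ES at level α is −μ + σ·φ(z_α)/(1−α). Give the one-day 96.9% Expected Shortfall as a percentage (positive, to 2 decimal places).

9.24%

Tail multiplier: φ(z)/(1−α) = 0.069954 / 0.031 = 2.257.
ES = −(0.059%) + 4.12% × 2.257 = 9.240%.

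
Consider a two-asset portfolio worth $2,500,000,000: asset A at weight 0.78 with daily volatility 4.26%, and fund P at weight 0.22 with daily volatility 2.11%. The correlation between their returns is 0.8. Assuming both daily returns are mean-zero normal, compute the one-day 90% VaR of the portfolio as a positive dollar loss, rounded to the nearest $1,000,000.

$119,000,000

σ_p² = 0.78²·4.26² + 0.22²·2.11² + 2·0.8·0.78·0.22·4.26·2.11 = 13.7244 (%²).
σ_p = √13.7244 = 3.705%.
At 90%, z = 1.282.
VaR = 1.282 × 3.705% = 4.750%; on $2,500,000,000 that is $118,750,000.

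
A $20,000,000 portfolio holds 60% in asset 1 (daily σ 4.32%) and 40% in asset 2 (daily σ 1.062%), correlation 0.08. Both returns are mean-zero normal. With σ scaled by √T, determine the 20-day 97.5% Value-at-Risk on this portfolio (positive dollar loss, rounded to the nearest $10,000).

$4,660,000

σ_p = √(0.6²·4.32² + 0.4²·1.062² + 2·0.08·0.6·0.4·4.32·1.062) = 2.660%.
σ_{20d} = 2.660% × √20 = 11.896%.
z(97.5%) = 1.960.
VaR = 1.960 × 11.896% = 23.316%; on $20,000,000 that is $4,663,200.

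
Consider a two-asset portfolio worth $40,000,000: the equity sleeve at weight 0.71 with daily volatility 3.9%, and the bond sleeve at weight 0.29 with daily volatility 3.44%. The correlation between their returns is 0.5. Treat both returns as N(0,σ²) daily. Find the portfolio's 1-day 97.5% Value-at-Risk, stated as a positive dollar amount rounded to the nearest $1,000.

σ_p² = 0.71²·3.9² + 0.29²·3.44² + 2·0.5·0.71·0.29·3.9·3.44 = 11.4249 (%²).
σ_p = √11.4249 = 3.380%.
At 97.5%, z = 1.960.
VaR = 1.960 × 3.380% = 6.625%; on $40,000,000 that is $2,650,000.

$2,650,000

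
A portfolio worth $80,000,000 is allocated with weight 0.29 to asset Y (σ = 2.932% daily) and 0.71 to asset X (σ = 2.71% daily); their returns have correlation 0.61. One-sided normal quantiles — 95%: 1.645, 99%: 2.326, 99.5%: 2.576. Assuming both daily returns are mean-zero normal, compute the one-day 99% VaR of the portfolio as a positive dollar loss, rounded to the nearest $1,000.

σ_p² = 0.29²·2.932² + 0.71²·2.71² + 2·0.61·0.29·0.71·2.932·2.71 = 6.4211 (%²).
σ_p = √6.4211 = 2.534%.
VaR = 2.326 × 2.534% = 5.894%; on $80,000,000 that is $4,715,200.

$4,715,000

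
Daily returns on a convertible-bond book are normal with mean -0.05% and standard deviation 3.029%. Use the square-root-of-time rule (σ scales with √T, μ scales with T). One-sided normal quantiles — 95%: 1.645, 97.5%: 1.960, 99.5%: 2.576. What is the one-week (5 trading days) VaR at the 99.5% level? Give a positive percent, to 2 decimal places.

σ_{5d} = 3.029% × √5 = 6.773%; μ_{5d} = 5 × -0.05% = -0.250%.
VaR = −(-0.250%) + 2.576 × 6.773% = 17.697%.

17.70%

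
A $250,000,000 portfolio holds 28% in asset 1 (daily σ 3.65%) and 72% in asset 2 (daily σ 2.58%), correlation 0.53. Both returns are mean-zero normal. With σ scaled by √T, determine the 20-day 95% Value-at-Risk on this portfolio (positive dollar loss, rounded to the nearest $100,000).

$46,900,000

σ_p = √(0.28²·3.65² + 0.72²·2.58² + 2·0.53·0.28·0.72·3.65·2.58) = 2.551%.
σ_{20d} = 2.551% × √20 = 11.408%.
z(95%) = 1.645.
VaR = 1.645 × 11.408% = 18.766%; on $250,000,000 that is $46,915,000.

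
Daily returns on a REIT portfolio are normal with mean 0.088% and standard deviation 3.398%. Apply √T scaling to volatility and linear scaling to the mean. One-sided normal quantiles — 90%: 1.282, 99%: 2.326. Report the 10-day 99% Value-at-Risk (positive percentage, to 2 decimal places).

σ_{10d} = 3.398% × √10 = 10.745%; μ_{10d} = 10 × 0.088% = 0.880%.
VaR = −(0.880%) + 2.326 × 10.745% = 24.113%.

24.11%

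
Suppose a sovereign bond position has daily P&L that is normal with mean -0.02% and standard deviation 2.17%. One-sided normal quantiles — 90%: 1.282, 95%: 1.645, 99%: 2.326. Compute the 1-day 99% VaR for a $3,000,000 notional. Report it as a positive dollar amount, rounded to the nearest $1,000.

$152,000

VaR = −μ + z·σ = −(-0.02%) + 2.326 × 2.17% = 5.067%.
On $3,000,000: 0.05067 × $3,000,000 = $152,010.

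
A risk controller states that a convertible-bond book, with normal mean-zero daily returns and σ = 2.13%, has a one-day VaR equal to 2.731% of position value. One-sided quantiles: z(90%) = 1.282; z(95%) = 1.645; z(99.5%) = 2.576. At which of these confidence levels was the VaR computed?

Implied z = VaR/σ = 2.731 / 2.13 = 1.282.
This matches z(90%) = 1.282.

90%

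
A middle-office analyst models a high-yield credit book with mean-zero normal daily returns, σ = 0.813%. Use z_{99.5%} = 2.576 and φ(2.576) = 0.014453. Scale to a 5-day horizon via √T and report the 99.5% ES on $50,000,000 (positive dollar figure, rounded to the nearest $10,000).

$2,630,000

σ_{5d} = 0.813% × √5 = 1.818%.
ES multiplier = φ(z)/(1−α) = 0.014453/0.005 = 2.891.
ES = 1.818% × 2.891 = 5.256%; on $50,000,000: $2,628,000.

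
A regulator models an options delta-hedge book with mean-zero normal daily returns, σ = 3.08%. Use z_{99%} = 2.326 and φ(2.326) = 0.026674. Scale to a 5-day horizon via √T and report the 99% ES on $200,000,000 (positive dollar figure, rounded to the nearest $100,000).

σ_{5d} = 3.08% × √5 = 6.887%.
ES multiplier = φ(z)/(1−α) = 0.026674/0.01 = 2.667.
ES = 6.887% × 2.667 = 18.368%; on $200,000,000: $36,736,000.

$36,700,000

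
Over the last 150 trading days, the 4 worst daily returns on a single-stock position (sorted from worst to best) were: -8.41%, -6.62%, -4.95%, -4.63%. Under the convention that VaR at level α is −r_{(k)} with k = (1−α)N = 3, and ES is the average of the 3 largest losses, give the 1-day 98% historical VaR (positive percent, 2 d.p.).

4.95%

k = 3; the 3rd lowest return is -4.95%, so VaR = 4.95%.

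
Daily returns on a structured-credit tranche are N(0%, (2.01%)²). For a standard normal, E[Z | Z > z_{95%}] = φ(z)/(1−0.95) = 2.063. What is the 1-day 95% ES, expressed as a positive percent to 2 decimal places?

ES = 2.01% × 2.063 = 4.147%.

4.15%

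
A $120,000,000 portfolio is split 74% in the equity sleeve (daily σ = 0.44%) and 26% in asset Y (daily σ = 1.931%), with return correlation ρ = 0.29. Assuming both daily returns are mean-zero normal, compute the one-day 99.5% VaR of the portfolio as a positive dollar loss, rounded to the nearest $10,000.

$2,080,000

σ_p² = 0.74²·0.44² + 0.26²·1.931² + 2·0.29·0.74·0.26·0.44·1.931 = 0.4529 (%²).
σ_p = √0.4529 = 0.673%.
At 99.5%, z = 2.576.
VaR = 2.576 × 0.673% = 1.734%; on $120,000,000 that is $2,080,800.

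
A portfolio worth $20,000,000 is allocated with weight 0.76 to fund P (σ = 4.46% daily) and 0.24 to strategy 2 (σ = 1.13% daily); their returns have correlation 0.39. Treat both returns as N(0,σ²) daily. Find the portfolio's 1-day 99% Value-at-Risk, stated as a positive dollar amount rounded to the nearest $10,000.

σ_p² = 0.76²·4.46² + 0.24²·1.13² + 2·0.39·0.76·0.24·4.46·1.13 = 12.2800 (%²).
σ_p = √12.2800 = 3.504%.
At 99%, z = 2.326.
VaR = 2.326 × 3.504% = 8.150%; on $20,000,000 that is $1,630,000.

$1,630,000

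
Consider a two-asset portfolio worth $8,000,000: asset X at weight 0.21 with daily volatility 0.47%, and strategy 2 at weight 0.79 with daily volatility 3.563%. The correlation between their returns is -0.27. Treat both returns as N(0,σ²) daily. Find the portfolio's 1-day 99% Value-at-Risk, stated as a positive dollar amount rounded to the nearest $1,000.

$519,000

σ_p² = 0.21²·0.47² + 0.79²·3.563² + 2·-0.27·0.21·0.79·0.47·3.563 = 7.7827 (%²).
σ_p = √7.7827 = 2.790%.
At 99%, z = 2.326.
VaR = 2.326 × 2.790% = 6.490%; on $8,000,000 that is $519,200.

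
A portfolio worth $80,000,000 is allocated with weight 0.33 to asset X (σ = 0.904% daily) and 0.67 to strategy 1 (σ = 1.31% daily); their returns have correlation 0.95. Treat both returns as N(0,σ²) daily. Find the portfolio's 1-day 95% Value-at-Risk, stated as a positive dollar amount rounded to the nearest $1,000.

$1,533,000

σ_p² = 0.33²·0.904² + 0.67²·1.31² + 2·0.95·0.33·0.67·0.904·1.31 = 1.3568 (%²).
σ_p = √1.3568 = 1.165%.
At 95%, z = 1.645.
VaR = 1.645 × 1.165% = 1.916%; on $80,000,000 that is $1,532,800.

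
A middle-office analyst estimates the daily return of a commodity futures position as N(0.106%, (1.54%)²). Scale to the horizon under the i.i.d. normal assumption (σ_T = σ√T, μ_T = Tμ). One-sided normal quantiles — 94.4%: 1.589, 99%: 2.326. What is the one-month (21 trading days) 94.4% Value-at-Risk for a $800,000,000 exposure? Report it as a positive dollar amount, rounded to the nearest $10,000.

σ_{21d} = 1.54% × √21 = 7.057%; μ_{21d} = 21 × 0.106% = 2.226%.
VaR = −(2.226%) + 1.589 × 7.057% = 8.988%.
On $800,000,000: 0.08988 × $800,000,000 = $71,904,000.

$71,900,000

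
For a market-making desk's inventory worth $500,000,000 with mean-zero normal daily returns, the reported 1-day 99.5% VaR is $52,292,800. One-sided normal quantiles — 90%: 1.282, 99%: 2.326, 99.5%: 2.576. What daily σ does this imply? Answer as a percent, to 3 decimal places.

VaR as a fraction: $52,292,800 / $500,000,000 = 10.459%.
σ = VaR / z = 10.459% / 2.576 = 4.060%.

4.060%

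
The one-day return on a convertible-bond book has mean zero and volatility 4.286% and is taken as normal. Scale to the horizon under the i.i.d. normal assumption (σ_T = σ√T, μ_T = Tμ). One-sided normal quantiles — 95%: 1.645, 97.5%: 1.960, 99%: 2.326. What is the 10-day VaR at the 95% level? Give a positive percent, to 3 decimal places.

22.296%

σ_{10d} = 4.286% × √10 = 13.554%.
VaR = 1.645 × 13.554% = 22.296%.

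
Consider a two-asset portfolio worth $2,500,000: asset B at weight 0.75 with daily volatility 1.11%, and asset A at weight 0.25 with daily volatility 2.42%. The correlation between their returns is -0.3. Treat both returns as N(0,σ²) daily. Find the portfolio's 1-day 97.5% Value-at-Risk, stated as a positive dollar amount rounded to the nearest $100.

$42,600

σ_p² = 0.75²·1.11² + 0.25²·2.42² + 2·-0.3·0.75·0.25·1.11·2.42 = 0.7569 (%²).
σ_p = √0.7569 = 0.870%.
At 97.5%, z = 1.960.
VaR = 1.960 × 0.870% = 1.705%; on $2,500,000 that is $42,625.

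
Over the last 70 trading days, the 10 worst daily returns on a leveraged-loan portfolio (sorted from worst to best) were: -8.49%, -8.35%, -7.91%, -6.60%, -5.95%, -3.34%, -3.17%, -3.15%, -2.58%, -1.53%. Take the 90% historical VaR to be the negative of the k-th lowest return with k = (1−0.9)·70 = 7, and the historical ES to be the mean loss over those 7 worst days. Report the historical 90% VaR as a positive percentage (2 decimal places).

3.17%

k = 7; the 7th lowest return is -3.17%, so VaR = 3.17%.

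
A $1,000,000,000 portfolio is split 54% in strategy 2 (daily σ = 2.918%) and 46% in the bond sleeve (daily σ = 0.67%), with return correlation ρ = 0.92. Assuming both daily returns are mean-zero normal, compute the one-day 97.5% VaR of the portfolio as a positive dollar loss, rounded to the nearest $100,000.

$36,500,000

σ_p² = 0.54²·2.918² + 0.46²·0.67² + 2·0.92·0.54·0.46·2.918·0.67 = 3.4715 (%²).
σ_p = √3.4715 = 1.863%.
At 97.5%, z = 1.960.
VaR = 1.960 × 1.863% = 3.651%; on $1,000,000,000 that is $36,510,000.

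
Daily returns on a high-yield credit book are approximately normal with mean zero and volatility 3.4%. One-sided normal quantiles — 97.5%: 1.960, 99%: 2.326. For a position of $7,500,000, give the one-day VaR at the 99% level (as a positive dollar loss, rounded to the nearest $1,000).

$593,000

VaR = z·σ = 2.326 × 3.4% = 7.908%.
On $7,500,000: 0.07908 × $7,500,000 = $593,100.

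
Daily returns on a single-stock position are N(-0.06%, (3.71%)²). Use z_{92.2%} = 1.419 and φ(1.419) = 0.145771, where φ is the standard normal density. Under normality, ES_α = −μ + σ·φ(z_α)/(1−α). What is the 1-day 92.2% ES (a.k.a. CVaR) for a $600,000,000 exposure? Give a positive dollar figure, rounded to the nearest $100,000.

$42,000,000

Tail multiplier: φ(z)/(1−α) = 0.145771 / 0.078 = 1.869.
ES = −(-0.06%) + 3.71% × 1.869 = 6.994%.
On $600,000,000: 0.06994 × $600,000,000 = $41,964,000.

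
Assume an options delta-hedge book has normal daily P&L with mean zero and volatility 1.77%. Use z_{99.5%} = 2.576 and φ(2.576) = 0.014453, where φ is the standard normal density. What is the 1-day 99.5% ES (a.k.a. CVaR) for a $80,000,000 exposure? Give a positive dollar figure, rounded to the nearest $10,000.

Tail multiplier: φ(z)/(1−α) = 0.014453 / 0.005 = 2.891.
ES = 1.77% × 2.891 = 5.117%.
On $80,000,000: 0.05117 × $80,000,000 = $4,093,600.

$4,090,000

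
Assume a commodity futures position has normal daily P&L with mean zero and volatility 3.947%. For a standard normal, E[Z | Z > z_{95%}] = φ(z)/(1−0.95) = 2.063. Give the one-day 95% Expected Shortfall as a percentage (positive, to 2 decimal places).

8.14%

ES = 3.947% × 2.063 = 8.143%.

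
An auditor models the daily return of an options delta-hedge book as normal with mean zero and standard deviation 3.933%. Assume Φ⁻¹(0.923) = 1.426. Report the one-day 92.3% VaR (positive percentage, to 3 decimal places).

5.608%

VaR = z·σ = 1.426 × 3.933% = 5.608%.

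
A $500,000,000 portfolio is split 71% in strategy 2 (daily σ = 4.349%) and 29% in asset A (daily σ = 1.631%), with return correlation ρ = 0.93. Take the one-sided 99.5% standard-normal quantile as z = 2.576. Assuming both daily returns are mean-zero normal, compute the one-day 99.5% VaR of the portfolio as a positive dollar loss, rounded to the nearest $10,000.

$45,490,000

σ_p² = 0.71²·4.349² + 0.29²·1.631² + 2·0.93·0.71·0.29·4.349·1.631 = 12.4747 (%²).
σ_p = √12.4747 = 3.532%.
VaR = 2.576 × 3.532% = 9.098%; on $500,000,000 that is $45,490,000.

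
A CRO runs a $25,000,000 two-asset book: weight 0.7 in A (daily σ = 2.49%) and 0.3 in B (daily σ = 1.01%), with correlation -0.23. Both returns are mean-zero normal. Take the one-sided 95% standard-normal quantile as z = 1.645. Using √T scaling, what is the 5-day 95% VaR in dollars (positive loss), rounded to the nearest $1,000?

σ_p = √(0.7²·2.49² + 0.3²·1.01² + 2·-0.23·0.7·0.3·2.49·1.01) = 1.699%.
σ_{5d} = 1.699% × √5 = 3.799%.
VaR = 1.645 × 3.799% = 6.249%; on $25,000,000 that is $1,562,250.

$1,562,000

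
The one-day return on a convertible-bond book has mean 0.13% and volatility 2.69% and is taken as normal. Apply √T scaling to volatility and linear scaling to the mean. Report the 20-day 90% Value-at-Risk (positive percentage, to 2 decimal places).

At 90%, z = 1.282.
σ_{20d} = 2.69% × √20 = 12.030%; μ_{20d} = 20 × 0.13% = 2.600%.
VaR = −(2.600%) + 1.282 × 12.030% = 12.822%.

12.82%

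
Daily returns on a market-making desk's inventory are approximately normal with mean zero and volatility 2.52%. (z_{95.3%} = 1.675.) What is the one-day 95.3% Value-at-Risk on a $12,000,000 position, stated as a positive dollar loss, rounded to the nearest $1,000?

VaR = z·σ = 1.675 × 2.52% = 4.221%.
On $12,000,000: 0.04221 × $12,000,000 = $506,520.

$507,000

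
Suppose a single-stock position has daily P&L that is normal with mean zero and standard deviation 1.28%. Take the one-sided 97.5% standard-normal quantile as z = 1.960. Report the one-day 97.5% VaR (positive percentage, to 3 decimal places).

VaR = z·σ = 1.960 × 1.28% = 2.509%.

2.509%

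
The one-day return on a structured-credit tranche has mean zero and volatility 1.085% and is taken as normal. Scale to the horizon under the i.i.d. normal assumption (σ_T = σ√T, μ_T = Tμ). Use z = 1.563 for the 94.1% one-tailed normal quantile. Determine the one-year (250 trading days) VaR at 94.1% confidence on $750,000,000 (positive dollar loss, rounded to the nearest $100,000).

σ_{250d} = 1.085% × √250 = 17.155%.
VaR = 1.563 × 17.155% = 26.813%.
On $750,000,000: 0.26813 × $750,000,000 = $201,097,500.

$201,100,000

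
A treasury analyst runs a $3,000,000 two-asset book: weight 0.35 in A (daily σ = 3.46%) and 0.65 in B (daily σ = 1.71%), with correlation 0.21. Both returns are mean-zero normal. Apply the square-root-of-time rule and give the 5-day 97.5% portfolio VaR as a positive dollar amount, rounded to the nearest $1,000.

$238,000

σ_p = √(0.35²·3.46² + 0.65²·1.71² + 2·0.21·0.35·0.65·3.46·1.71) = 1.808%.
σ_{5d} = 1.808% × √5 = 4.043%.
z(97.5%) = 1.960.
VaR = 1.960 × 4.043% = 7.924%; on $3,000,000 that is $237,720.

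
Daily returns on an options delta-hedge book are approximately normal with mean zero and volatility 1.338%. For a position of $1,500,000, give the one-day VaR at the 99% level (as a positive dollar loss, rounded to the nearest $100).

At 99% one-sided, z = 2.326.
VaR = z·σ = 2.326 × 1.338% = 3.112%.
On $1,500,000: 0.03112 × $1,500,000 = $46,680.

$46,700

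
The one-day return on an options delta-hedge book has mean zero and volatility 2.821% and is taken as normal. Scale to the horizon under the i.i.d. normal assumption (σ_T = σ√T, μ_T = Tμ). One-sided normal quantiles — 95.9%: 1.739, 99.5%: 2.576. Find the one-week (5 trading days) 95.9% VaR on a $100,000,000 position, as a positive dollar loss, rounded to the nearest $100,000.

σ_{5d} = 2.821% × √5 = 6.308%.
VaR = 1.739 × 6.308% = 10.970%.
On $100,000,000: 0.10970 × $100,000,000 = $10,970,000.

$11,000,000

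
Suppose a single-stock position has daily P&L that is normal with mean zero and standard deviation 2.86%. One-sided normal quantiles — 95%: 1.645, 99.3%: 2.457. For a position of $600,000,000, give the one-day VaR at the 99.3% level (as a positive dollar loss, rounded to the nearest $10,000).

VaR = z·σ = 2.457 × 2.86% = 7.027%.
On $600,000,000: 0.07027 × $600,000,000 = $42,162,000.

$42,160,000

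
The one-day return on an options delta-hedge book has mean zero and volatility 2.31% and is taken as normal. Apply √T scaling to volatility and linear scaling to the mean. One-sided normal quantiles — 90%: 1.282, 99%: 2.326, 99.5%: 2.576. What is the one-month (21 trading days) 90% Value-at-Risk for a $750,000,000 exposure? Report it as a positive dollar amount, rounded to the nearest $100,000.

$101,800,000

σ_{21d} = 2.31% × √21 = 10.586%.
VaR = 1.282 × 10.586% = 13.571%.
On $750,000,000: 0.13571 × $750,000,000 = $101,782,500.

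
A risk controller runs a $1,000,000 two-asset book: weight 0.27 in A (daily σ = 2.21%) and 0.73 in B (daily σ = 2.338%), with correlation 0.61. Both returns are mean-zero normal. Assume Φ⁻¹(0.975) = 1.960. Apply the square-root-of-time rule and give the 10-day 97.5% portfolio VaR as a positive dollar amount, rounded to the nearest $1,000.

σ_p = √(0.27²·2.21² + 0.73²·2.338² + 2·0.61·0.27·0.73·2.21·2.338) = 2.124%.
σ_{10d} = 2.124% × √10 = 6.717%.
VaR = 1.960 × 6.717% = 13.165%; on $1,000,000 that is $131,650.

$132,000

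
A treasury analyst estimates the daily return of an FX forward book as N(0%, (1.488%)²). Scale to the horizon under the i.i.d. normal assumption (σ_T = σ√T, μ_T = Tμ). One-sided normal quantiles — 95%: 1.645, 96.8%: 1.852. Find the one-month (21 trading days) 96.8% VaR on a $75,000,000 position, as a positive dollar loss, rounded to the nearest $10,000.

σ_{21d} = 1.488% × √21 = 6.819%.
VaR = 1.852 × 6.819% = 12.629%.
On $75,000,000: 0.12629 × $75,000,000 = $9,471,750.

$9,470,000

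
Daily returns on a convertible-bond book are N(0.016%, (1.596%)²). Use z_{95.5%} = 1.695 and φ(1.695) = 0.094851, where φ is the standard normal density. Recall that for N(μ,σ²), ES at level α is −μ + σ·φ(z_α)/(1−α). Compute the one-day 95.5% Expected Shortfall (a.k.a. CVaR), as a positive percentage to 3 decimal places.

3.348%

Tail multiplier: φ(z)/(1−α) = 0.094851 / 0.045 = 2.108.
ES = −(0.016%) + 1.596% × 2.108 = 3.348%.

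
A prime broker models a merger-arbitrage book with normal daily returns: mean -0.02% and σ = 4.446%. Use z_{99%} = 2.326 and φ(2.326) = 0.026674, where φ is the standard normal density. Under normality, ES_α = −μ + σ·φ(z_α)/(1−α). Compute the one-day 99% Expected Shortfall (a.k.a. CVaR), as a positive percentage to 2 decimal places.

11.88%

Tail multiplier: φ(z)/(1−α) = 0.026674 / 0.01 = 2.667.
ES = −(-0.02%) + 4.446% × 2.667 = 11.877%.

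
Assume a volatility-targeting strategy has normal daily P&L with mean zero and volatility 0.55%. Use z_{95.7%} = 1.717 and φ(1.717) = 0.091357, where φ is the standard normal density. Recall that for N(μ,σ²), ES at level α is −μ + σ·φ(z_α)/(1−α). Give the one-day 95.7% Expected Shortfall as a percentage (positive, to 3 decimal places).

1.169%

Tail multiplier: φ(z)/(1−α) = 0.091357 / 0.043 = 2.125.
ES = 0.55% × 2.125 = 1.169%.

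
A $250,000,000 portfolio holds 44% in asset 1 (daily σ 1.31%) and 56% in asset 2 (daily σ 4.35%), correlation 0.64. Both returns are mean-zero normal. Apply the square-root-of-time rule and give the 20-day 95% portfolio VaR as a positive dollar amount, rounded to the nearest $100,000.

σ_p = √(0.44²·1.31² + 0.56²·4.35² + 2·0.64·0.44·0.56·1.31·4.35) = 2.840%.
σ_{20d} = 2.840% × √20 = 12.701%.
z(95%) = 1.645.
VaR = 1.645 × 12.701% = 20.893%; on $250,000,000 that is $52,232,500.

$52,200,000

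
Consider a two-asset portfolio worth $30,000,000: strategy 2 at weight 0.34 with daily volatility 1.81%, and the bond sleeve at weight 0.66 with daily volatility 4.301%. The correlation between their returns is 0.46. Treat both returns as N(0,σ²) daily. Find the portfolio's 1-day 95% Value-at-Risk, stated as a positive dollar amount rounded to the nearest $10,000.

σ_p² = 0.34²·1.81² + 0.66²·4.301² + 2·0.46·0.34·0.66·1.81·4.301 = 10.0439 (%²).
σ_p = √10.0439 = 3.169%.
At 95%, z = 1.645.
VaR = 1.645 × 3.169% = 5.213%; on $30,000,000 that is $1,563,900.

$1,560,000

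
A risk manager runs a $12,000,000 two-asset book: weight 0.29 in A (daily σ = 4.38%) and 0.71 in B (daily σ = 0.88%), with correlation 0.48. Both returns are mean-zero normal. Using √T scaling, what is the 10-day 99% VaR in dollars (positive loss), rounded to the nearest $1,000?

σ_p = √(0.29²·4.38² + 0.71²·0.88² + 2·0.48·0.29·0.71·4.38·0.88) = 1.663%.
σ_{10d} = 1.663% × √10 = 5.259%.
z(99%) = 2.326.
VaR = 2.326 × 5.259% = 12.232%; on $12,000,000 that is $1,467,840.

$1,468,000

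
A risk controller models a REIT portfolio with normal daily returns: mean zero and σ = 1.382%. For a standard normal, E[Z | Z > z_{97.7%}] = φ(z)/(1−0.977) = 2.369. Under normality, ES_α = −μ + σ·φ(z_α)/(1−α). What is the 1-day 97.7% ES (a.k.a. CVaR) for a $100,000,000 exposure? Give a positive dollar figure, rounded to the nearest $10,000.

$3,270,000

ES = 1.382% × 2.369 = 3.274%.
On $100,000,000: 0.03274 × $100,000,000 = $3,274,000.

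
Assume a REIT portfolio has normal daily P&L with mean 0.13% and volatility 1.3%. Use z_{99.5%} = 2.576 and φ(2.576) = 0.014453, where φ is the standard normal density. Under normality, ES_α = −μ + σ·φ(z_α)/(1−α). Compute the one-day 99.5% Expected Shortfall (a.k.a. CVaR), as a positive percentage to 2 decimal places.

3.63%

Tail multiplier: φ(z)/(1−α) = 0.014453 / 0.005 = 2.891.
ES = −(0.13%) + 1.3% × 2.891 = 3.628%.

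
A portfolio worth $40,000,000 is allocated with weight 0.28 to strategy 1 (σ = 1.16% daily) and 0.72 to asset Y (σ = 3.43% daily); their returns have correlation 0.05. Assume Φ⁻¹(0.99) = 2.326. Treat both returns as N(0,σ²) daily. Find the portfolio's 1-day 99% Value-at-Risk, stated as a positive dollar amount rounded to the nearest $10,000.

$2,330,000

σ_p² = 0.28²·1.16² + 0.72²·3.43² + 2·0.05·0.28·0.72·1.16·3.43 = 6.2846 (%²).
σ_p = √6.2846 = 2.507%.
VaR = 2.326 × 2.507% = 5.831%; on $40,000,000 that is $2,332,400.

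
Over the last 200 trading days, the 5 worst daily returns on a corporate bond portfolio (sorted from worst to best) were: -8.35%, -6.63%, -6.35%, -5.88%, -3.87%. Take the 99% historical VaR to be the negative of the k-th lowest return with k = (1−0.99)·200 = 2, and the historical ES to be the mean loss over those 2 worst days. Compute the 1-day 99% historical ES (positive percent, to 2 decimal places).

7.49%

The 2 worst returns sum to -14.98%.
ES = −(-14.98%) / 2 = 7.49%.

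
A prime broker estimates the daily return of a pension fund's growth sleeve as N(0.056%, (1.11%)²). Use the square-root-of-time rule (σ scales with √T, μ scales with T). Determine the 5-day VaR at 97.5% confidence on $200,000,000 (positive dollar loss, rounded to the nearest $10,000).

$9,170,000

At 97.5%, z = 1.960.
σ_{5d} = 1.11% × √5 = 2.482%; μ_{5d} = 5 × 0.056% = 0.280%.
VaR = −(0.280%) + 1.960 × 2.482% = 4.585%.
On $200,000,000: 0.04585 × $200,000,000 = $9,170,000.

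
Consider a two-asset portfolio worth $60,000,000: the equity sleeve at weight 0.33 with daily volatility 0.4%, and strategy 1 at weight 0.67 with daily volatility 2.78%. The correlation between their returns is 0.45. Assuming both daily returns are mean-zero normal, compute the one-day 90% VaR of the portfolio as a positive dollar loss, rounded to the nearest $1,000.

σ_p² = 0.33²·0.4² + 0.67²·2.78² + 2·0.45·0.33·0.67·0.4·2.78 = 3.7080 (%²).
σ_p = √3.7080 = 1.926%.
At 90%, z = 1.282.
VaR = 1.282 × 1.926% = 2.469%; on $60,000,000 that is $1,481,400.

$1,481,000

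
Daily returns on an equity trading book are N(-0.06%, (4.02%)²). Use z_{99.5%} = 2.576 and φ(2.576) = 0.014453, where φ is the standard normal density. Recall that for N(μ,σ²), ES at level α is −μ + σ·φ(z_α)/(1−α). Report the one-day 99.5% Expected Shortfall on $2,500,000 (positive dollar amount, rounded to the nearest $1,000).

Tail multiplier: φ(z)/(1−α) = 0.014453 / 0.005 = 2.891.
ES = −(-0.06%) + 4.02% × 2.891 = 11.682%.
On $2,500,000: 0.11682 × $2,500,000 = $292,050.

$292,000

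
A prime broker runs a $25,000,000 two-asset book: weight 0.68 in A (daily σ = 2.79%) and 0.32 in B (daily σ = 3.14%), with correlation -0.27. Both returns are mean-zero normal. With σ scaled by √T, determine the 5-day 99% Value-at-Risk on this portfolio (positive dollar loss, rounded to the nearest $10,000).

$2,460,000

σ_p = √(0.68²·2.79² + 0.32²·3.14² + 2·-0.27·0.68·0.32·2.79·3.14) = 1.892%.
σ_{5d} = 1.892% × √5 = 4.231%.
z(99%) = 2.326.
VaR = 2.326 × 4.231% = 9.841%; on $25,000,000 that is $2,460,250.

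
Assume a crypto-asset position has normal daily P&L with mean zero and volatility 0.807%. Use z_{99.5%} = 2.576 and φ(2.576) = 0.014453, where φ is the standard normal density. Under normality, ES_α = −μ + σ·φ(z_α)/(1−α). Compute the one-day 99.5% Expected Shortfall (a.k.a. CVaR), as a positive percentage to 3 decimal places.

2.333%

Tail multiplier: φ(z)/(1−α) = 0.014453 / 0.005 = 2.891.
ES = 0.807% × 2.891 = 2.333%.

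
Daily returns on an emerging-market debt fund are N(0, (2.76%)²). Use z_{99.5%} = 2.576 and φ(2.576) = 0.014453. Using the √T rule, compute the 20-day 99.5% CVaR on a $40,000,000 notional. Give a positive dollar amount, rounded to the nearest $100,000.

$14,300,000

σ_{20d} = 2.76% × √20 = 12.343%.
ES multiplier = φ(z)/(1−α) = 0.014453/0.005 = 2.891.
ES = 12.343% × 2.891 = 35.684%; on $40,000,000: $14,273,600.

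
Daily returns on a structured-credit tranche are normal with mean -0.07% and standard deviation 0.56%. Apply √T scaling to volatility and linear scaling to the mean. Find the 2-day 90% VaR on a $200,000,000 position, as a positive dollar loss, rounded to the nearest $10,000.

$2,310,000

At 90%, z = 1.282.
σ_{2d} = 0.56% × √2 = 0.792%; μ_{2d} = 2 × -0.07% = -0.140%.
VaR = −(-0.140%) + 1.282 × 0.792% = 1.155%.
On $200,000,000: 0.01155 × $200,000,000 = $2,310,000.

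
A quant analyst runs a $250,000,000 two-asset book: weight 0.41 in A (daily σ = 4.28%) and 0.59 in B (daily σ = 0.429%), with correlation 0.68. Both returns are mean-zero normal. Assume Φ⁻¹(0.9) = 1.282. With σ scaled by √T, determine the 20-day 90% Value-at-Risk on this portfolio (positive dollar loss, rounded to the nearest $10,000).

σ_p = √(0.41²·4.28² + 0.59²·0.429² + 2·0.68·0.41·0.59·4.28·0.429) = 1.936%.
σ_{20d} = 1.936% × √20 = 8.658%.
VaR = 1.282 × 8.658% = 11.100%; on $250,000,000 that is $27,750,000.

$27,750,000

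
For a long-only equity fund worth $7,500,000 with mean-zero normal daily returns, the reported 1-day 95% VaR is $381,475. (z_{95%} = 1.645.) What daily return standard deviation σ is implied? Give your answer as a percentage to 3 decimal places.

3.092%

VaR as a fraction: $381,475 / $7,500,000 = 5.086%.
σ = VaR / z = 5.086% / 1.645 = 3.092%.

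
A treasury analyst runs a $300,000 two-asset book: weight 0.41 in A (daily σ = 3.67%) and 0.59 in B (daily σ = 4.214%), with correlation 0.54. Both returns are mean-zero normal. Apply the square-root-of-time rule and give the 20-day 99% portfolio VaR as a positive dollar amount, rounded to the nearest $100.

$110,300

σ_p = √(0.41²·3.67² + 0.59²·4.214² + 2·0.54·0.41·0.59·3.67·4.214) = 3.534%.
σ_{20d} = 3.534% × √20 = 15.805%.
z(99%) = 2.326.
VaR = 2.326 × 15.805% = 36.762%; on $300,000 that is $110,286.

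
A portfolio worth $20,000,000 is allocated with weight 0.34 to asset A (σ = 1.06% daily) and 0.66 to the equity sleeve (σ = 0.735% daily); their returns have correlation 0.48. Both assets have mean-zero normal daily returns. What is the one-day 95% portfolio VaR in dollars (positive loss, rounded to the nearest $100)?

σ_p² = 0.34²·1.06² + 0.66²·0.735² + 2·0.48·0.34·0.66·1.06·0.735 = 0.5330 (%²).
σ_p = √0.5330 = 0.730%.
At 95%, z = 1.645.
VaR = 1.645 × 0.730% = 1.201%; on $20,000,000 that is $240,200.

$240,200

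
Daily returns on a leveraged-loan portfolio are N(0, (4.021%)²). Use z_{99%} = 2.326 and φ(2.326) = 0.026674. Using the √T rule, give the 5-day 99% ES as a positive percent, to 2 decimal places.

23.98%

σ_{5d} = 4.021% × √5 = 8.991%.
ES multiplier = φ(z)/(1−α) = 0.026674/0.01 = 2.667.
ES = 8.991% × 2.667 = 23.979%.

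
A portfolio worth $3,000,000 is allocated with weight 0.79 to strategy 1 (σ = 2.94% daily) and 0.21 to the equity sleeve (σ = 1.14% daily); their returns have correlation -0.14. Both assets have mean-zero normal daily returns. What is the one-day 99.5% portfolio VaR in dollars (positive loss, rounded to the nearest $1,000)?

σ_p² = 0.79²·2.94² + 0.21²·1.14² + 2·-0.14·0.79·0.21·2.94·1.14 = 5.2961 (%²).
σ_p = √5.2961 = 2.301%.
At 99.5%, z = 2.576.
VaR = 2.576 × 2.301% = 5.927%; on $3,000,000 that is $177,810.

$178,000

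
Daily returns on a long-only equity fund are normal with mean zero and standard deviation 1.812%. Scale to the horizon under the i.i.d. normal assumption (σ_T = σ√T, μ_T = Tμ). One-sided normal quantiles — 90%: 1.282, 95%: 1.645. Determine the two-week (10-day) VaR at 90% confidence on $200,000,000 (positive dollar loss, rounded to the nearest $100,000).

σ_{10d} = 1.812% × √10 = 5.730%.
VaR = 1.282 × 5.730% = 7.346%.
On $200,000,000: 0.07346 × $200,000,000 = $14,692,000.

$14,700,000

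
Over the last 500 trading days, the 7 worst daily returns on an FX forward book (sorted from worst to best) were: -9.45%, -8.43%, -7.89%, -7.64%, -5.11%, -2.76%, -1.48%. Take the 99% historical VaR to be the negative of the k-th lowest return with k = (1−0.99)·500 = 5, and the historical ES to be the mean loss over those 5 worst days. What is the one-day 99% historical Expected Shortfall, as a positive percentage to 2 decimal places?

The 5 worst returns sum to -38.52%.
ES = −(-38.52%) / 5 = 7.704% ≈ 7.70%.

7.70%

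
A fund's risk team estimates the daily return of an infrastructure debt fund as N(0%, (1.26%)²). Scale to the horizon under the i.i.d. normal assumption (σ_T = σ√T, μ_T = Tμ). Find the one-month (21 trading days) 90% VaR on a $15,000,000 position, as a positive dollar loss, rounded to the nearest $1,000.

At 90%, z = 1.282.
σ_{21d} = 1.26% × √21 = 5.774%.
VaR = 1.282 × 5.774% = 7.402%.
On $15,000,000: 0.07402 × $15,000,000 = $1,110,300.

$1,110,000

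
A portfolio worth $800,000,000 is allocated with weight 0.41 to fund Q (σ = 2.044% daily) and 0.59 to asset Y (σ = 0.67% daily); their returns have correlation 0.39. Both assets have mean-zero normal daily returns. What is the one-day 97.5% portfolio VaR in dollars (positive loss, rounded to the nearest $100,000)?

$16,600,000

σ_p² = 0.41²·2.044² + 0.59²·0.67² + 2·0.39·0.41·0.59·2.044·0.67 = 1.1170 (%²).
σ_p = √1.1170 = 1.057%.
At 97.5%, z = 1.960.
VaR = 1.960 × 1.057% = 2.072%; on $800,000,000 that is $16,576,000.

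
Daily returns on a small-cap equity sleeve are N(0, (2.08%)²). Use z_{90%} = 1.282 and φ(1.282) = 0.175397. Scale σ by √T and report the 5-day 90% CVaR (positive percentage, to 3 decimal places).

σ_{5d} = 2.08% × √5 = 4.651%.
ES multiplier = φ(z)/(1−α) = 0.175397/0.1 = 1.754.
ES = 4.651% × 1.754 = 8.158%.

8.158%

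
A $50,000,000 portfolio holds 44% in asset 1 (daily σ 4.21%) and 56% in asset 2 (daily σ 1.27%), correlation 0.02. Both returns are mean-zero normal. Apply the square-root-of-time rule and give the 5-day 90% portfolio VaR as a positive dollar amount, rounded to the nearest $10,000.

σ_p = √(0.44²·4.21² + 0.56²·1.27² + 2·0.02·0.44·0.56·4.21·1.27) = 1.997%.
σ_{5d} = 1.997% × √5 = 4.465%.
z(90%) = 1.282.
VaR = 1.282 × 4.465% = 5.724%; on $50,000,000 that is $2,862,000.

$2,860,000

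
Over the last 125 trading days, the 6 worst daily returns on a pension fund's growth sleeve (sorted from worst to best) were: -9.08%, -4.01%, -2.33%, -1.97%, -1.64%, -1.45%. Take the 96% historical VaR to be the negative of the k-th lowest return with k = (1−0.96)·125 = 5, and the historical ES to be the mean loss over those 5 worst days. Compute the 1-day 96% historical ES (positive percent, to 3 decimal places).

The 5 worst returns sum to -19.03%.
ES = −(-19.03%) / 5 = 3.806%.

3.806%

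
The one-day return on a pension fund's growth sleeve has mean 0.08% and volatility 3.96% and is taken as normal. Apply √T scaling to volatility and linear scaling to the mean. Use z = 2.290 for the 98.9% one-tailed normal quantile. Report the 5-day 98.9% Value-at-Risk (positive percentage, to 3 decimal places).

19.878%

σ_{5d} = 3.96% × √5 = 8.855%; μ_{5d} = 5 × 0.08% = 0.400%.
VaR = −(0.400%) + 2.290 × 8.855% = 19.878%.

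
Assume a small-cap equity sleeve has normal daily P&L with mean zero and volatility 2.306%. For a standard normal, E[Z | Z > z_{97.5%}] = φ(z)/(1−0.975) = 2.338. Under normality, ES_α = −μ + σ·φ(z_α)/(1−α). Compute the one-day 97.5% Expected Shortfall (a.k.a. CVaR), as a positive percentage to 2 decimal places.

5.39%

ES = 2.306% × 2.338 = 5.391%.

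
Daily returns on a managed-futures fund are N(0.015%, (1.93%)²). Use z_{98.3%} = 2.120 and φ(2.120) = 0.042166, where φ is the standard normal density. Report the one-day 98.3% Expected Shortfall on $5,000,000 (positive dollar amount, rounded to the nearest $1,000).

Tail multiplier: φ(z)/(1−α) = 0.042166 / 0.017 = 2.480.
ES = −(0.015%) + 1.93% × 2.480 = 4.771%.
On $5,000,000: 0.04771 × $5,000,000 = $238,550.

$239,000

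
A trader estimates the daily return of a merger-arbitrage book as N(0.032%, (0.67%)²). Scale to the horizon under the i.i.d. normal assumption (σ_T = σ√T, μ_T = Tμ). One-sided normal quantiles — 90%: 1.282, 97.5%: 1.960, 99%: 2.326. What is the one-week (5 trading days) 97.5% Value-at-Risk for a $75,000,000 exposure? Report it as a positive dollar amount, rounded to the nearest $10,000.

$2,080,000

σ_{5d} = 0.67% × √5 = 1.498%; μ_{5d} = 5 × 0.032% = 0.160%.
VaR = −(0.160%) + 1.960 × 1.498% = 2.776%.
On $75,000,000: 0.02776 × $75,000,000 = $2,082,000.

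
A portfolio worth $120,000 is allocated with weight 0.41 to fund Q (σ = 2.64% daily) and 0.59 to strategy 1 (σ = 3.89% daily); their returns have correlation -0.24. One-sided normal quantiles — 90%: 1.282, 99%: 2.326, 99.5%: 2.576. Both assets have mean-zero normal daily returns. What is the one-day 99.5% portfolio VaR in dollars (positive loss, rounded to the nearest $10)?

σ_p² = 0.41²·2.64² + 0.59²·3.89² + 2·-0.24·0.41·0.59·2.64·3.89 = 5.2466 (%²).
σ_p = √5.2466 = 2.291%.
VaR = 2.576 × 2.291% = 5.902%; on $120,000 that is $7,082.

$7,080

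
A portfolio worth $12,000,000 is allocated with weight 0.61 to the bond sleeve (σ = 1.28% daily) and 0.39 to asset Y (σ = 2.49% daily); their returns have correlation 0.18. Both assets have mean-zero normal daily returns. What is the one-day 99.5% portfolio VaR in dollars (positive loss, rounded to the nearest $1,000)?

$418,000

σ_p² = 0.61²·1.28² + 0.39²·2.49² + 2·0.18·0.61·0.39·1.28·2.49 = 1.8256 (%²).
σ_p = √1.8256 = 1.351%.
At 99.5%, z = 2.576.
VaR = 2.576 × 1.351% = 3.480%; on $12,000,000 that is $417,600.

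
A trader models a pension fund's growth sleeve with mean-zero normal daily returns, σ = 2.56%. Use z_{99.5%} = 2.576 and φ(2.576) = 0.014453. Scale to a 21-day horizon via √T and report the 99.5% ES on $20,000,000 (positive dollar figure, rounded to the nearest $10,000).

σ_{21d} = 2.56% × √21 = 11.731%.
ES multiplier = φ(z)/(1−α) = 0.014453/0.005 = 2.891.
ES = 11.731% × 2.891 = 33.914%; on $20,000,000: $6,782,800.

$6,780,000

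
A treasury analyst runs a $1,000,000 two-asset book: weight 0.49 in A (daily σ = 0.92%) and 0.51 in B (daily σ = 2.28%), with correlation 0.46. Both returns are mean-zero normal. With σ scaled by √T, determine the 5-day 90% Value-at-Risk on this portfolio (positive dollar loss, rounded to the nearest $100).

$40,900

σ_p = √(0.49²·0.92² + 0.51²·2.28² + 2·0.46·0.49·0.51·0.92·2.28) = 1.427%.
σ_{5d} = 1.427% × √5 = 3.191%.
z(90%) = 1.282.
VaR = 1.282 × 3.191% = 4.091%; on $1,000,000 that is $40,910.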